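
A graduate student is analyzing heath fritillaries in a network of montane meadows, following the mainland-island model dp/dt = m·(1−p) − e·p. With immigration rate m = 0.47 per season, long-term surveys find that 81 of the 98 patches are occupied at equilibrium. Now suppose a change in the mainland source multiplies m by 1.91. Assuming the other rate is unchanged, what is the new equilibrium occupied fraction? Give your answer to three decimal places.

0.901

Observed p* = 81/98 = 0.82653.
Balance m(1−p*) = e·p* gives e = m(1−p*)/p* = 0.47×0.17347/0.82653 = 0.09864.
New p* = m/(m+e) = 0.89770/(0.89770+0.09864) = 0.90100.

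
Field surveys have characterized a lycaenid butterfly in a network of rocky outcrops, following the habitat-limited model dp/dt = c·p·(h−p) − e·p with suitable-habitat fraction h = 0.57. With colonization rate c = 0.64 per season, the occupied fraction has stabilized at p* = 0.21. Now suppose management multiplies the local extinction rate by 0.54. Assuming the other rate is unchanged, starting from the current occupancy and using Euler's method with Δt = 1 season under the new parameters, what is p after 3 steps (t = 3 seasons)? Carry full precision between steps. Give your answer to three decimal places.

Balance c(h−p*) = e gives e = 0.64×(0.57 − 0.21000) = 0.23040.
Starting from p₀ = 0.21000; update p ← p + (dp/dt)·Δt with the new parameters.
step 1: Δp = +0.02226, p = 0.23226
step 2: Δp = +0.02131, p = 0.25356
step 3: Δp = +0.01980, p = 0.27337

0.273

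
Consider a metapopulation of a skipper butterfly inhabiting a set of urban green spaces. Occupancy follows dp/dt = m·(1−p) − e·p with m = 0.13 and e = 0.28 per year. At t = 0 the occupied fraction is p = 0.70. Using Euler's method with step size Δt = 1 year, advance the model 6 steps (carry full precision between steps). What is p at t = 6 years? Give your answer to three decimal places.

0.333

Update rule: p ← p + [m·(1−p) − e·p]·Δt with Δt = 1.
  1  |  dp/dt·Δt = -0.157000  |  p_1 = 0.543000
  2  |  dp/dt·Δt = -0.092630  |  p_2 = 0.450370
  3  |  dp/dt·Δt = -0.054652  |  p_3 = 0.395718
  4  |  dp/dt·Δt = -0.032245  |  p_4 = 0.363474
  5  |  dp/dt·Δt = -0.019024  |  p_5 = 0.344450
  6  |  dp/dt·Δt = -0.011224  |  p_6 = 0.333225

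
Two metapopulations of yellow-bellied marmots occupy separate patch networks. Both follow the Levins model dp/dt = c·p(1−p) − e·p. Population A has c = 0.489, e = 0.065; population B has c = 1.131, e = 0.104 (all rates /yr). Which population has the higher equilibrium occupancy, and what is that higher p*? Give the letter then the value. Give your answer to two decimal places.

B, 0.91

A: p*_A = 1 − 0.065/0.489 = 0.8671.
B: p*_B = 1 − 0.104/1.131 = 0.9080.
B is higher at 0.9080.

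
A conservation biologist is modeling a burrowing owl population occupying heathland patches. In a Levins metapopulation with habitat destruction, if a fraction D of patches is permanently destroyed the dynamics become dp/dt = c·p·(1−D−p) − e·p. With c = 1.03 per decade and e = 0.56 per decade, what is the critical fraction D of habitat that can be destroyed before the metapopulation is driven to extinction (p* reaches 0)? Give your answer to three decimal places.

The nontrivial equilibrium is p* = (1−D) − e/c; extinction occurs when this hits zero.
So D_crit = 1 − e/c = 1 − 0.56/1.03 = 1 − 0.5437 = 0.4563.
This equals the undisturbed p*, a classic result of Lande's extension.

0.456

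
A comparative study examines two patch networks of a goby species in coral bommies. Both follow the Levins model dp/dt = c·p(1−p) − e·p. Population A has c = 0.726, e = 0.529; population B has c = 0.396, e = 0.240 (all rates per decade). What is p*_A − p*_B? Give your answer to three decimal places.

-0.123

A: p*_A = 1 − 0.529/0.726 = 0.2713.
B: p*_B = 1 − 0.240/0.396 = 0.3939.
p*_A − p*_B = 0.2713 − 0.3939 = -0.1226.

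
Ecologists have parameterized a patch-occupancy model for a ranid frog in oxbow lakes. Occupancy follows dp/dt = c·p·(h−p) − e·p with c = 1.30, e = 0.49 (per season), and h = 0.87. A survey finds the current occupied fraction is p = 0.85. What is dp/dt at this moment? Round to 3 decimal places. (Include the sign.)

-0.394

Colonization term: c·p·(h−p) = 1.30×0.85×0.0200 = 0.02210.
Extinction term: e·p = 0.41650.
dp/dt = 0.02210 − 0.41650 = -0.39440.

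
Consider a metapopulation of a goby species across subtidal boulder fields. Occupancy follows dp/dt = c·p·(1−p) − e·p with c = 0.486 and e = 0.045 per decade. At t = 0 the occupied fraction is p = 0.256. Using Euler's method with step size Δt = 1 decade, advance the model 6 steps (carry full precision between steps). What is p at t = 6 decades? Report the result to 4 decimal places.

Update rule: p ← p + [c·p·(1−p) − e·p]·Δt with Δt = 1.
step 1: Δp = +0.08105, p = 0.33705
step 2: Δp = +0.09343, p = 0.43047
step 3: Δp = +0.09978, p = 0.53025
step 4: Δp = +0.09719, p = 0.62745
step 5: Δp = +0.08537, p = 0.71282
step 6: Δp = +0.06741, p = 0.78023

0.7802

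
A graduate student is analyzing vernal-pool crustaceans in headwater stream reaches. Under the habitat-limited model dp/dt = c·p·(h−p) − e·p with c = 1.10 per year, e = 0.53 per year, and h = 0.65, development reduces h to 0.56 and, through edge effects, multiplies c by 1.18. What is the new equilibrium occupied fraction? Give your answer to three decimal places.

0.152

Before: p* = h − e/c = 0.65 − 0.53/1.10 = 0.65 − 0.4818 = 0.1682.
After: c = 1.298, e = 0.53, h = 0.56; p* = 0.56 − 0.53/1.298 = 0.1517.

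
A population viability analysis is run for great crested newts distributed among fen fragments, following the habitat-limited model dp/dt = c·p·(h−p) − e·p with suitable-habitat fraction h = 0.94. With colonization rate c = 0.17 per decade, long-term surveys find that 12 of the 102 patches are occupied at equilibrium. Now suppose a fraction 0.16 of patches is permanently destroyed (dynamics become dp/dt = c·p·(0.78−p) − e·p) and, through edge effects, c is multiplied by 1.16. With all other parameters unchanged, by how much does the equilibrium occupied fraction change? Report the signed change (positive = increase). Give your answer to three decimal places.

-0.047

Observed p* = 12/102 = 0.11765.
Balance c(h−p*) = e gives e = 0.17×(0.94 − 0.11765) = 0.13980.
New p* = 0.78 − e/c = 0.78 − 0.13980/0.19720 = 0.07108.
Δp* = 0.07108 − 0.11765 = -0.04657.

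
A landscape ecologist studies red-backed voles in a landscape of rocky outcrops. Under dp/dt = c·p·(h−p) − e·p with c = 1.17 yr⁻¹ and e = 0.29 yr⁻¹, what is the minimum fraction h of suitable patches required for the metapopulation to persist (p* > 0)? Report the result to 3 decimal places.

0.248

p* = h − e/c is positive only when h > e/c.
h_min = e/c = 0.29/1.17 = 0.2479.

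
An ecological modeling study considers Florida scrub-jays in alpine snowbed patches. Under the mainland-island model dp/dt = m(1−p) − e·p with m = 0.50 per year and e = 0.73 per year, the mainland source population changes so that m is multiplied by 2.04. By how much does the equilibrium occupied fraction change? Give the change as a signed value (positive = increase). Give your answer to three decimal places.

0.176

Before: p* = 0.50/(0.50+0.73) = 0.4065.
After: m = 1.02, e = 0.73; p* = 1.02/1.7500 = 0.5829.
Δp* = 0.5829 − 0.4065 = +0.1764.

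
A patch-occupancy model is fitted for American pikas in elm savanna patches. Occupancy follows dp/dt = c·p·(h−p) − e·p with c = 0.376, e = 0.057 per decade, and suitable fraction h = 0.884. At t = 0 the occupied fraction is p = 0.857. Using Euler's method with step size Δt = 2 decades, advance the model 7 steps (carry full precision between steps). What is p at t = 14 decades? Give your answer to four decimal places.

0.7327

Update rule: p ← p + [c·p·(h−p) − e·p]·Δt with Δt = 2.
  1  |  dp/dt·Δt = -0.080297  |  p_1 = 0.776703
  2  |  dp/dt·Δt = -0.025874  |  p_2 = 0.750829
  3  |  dp/dt·Δt = -0.010403  |  p_3 = 0.740426
  4  |  dp/dt·Δt = -0.004466  |  p_4 = 0.735959
  5  |  dp/dt·Δt = -0.001968  |  p_5 = 0.733992
  6  |  dp/dt·Δt = -0.000876  |  p_6 = 0.733116
  7  |  dp/dt·Δt = -0.000392  |  p_7 = 0.732723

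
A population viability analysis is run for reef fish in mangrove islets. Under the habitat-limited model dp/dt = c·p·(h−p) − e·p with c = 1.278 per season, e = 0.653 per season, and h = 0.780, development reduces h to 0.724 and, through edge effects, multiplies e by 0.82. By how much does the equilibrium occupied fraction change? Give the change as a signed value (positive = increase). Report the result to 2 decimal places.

0.04

Before: p* = h − e/c = 0.780 − 0.653/1.278 = 0.780 − 0.5110 = 0.2690.
After: c = 1.278, e = 0.53546, h = 0.724; p* = 0.724 − 0.53546/1.278 = 0.3050.
Δp* = 0.3050 − 0.2690 = +0.0360.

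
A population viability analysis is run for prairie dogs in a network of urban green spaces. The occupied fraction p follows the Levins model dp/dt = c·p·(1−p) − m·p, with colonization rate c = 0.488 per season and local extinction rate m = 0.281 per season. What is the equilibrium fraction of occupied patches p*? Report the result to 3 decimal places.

At equilibrium, colonization balances extinction: c·p*·(1−p*) = m·p*.
So p* = 1 − m/c = 1 − 0.281/0.488 = 1 − 0.5758 = 0.4242.

0.424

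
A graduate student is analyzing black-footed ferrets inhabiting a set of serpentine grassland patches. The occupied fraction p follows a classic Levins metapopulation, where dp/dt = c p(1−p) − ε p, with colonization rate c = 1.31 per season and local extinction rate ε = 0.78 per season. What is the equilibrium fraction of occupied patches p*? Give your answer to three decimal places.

0.405

At equilibrium, colonization balances extinction: c·p*·(1−p*) = ε·p*.
So p* = 1 − ε/c = 1 − 0.78/1.31 = 1 − 0.5954 = 0.4046.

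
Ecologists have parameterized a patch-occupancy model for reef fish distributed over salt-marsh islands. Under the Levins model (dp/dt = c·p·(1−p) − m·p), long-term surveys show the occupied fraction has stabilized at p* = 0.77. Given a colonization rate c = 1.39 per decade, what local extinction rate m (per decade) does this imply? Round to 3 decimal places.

At equilibrium c(1−p*) = m.
m = 1.39 × (1 − 0.77) = 1.39 × 0.2300 = 0.3197.

0.320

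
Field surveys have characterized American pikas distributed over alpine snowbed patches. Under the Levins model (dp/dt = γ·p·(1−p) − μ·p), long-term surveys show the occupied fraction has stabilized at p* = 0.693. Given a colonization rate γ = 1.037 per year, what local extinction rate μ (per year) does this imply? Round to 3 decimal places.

0.318

At equilibrium γ(1−p*) = μ.
μ = 1.037 × (1 − 0.693) = 1.037 × 0.3070 = 0.3184.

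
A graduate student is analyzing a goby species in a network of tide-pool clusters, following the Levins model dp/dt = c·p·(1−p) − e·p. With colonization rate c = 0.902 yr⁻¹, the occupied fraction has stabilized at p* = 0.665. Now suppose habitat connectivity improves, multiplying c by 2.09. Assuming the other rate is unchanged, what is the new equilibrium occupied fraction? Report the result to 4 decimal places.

0.8397

Balance c(1−p*) = e gives e = 0.902×(1 − 0.66500) = 0.30217.
New p* = 1 − e/c = 1 − 0.30217/1.88518 = 0.83971.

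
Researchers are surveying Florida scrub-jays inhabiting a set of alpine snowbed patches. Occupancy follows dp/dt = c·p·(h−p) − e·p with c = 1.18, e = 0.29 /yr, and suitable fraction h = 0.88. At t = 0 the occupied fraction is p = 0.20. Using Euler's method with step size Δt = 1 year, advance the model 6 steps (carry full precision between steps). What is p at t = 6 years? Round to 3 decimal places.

0.631

Update rule: p ← p + [c·p·(h−p) − e·p]·Δt with Δt = 1.
  1  |  dp/dt·Δt = +0.102480  |  p_1 = 0.302480
  2  |  dp/dt·Δt = +0.118413  |  p_2 = 0.420893
  3  |  dp/dt·Δt = +0.105958  |  p_3 = 0.526851
  4  |  dp/dt·Δt = +0.066760  |  p_4 = 0.593611
  5  |  dp/dt·Δt = +0.028457  |  p_5 = 0.622068
  6  |  dp/dt·Δt = +0.008933  |  p_6 = 0.631001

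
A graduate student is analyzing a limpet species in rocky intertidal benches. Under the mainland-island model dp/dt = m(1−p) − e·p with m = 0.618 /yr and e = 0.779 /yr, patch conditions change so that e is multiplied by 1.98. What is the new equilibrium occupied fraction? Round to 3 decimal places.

Before: p* = 0.618/(0.618+0.779) = 0.4424.
After: m = 0.618, e = 1.54242; p* = 0.618/2.1604 = 0.2861.

0.286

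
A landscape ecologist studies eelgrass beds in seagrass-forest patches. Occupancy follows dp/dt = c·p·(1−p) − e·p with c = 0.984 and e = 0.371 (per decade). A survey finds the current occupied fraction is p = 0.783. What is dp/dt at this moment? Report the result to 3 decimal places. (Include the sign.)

-0.123

Colonization term: c·p·(1−p) = 0.984×0.783×0.2170 = 0.16719.
Extinction term: e·p = 0.29049.
dp/dt = 0.16719 − 0.29049 = -0.12330.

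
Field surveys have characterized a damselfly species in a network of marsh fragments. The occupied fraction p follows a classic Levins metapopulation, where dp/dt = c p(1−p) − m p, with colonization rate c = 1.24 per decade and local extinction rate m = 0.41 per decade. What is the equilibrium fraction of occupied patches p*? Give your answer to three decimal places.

At equilibrium, colonization balances extinction: c·p*·(1−p*) = m·p*.
So p* = 1 − m/c = 1 − 0.41/1.24 = 1 − 0.3306 = 0.6694.

0.669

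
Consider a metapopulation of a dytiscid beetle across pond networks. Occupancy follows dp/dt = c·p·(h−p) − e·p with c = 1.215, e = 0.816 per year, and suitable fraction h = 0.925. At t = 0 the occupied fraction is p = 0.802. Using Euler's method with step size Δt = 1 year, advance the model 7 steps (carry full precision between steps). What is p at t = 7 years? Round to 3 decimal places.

Update rule: p ← p + [c·p·(h−p) − e·p]·Δt with Δt = 1.
step 1: Δp = -0.53458, p = 0.26742
step 2: Δp = -0.00456, p = 0.26286
step 3: Δp = -0.00302, p = 0.25984
step 4: Δp = -0.00203, p = 0.25781
step 5: Δp = -0.00138, p = 0.25642
step 6: Δp = -0.00094, p = 0.25548
step 7: Δp = -0.00065, p = 0.25483

0.255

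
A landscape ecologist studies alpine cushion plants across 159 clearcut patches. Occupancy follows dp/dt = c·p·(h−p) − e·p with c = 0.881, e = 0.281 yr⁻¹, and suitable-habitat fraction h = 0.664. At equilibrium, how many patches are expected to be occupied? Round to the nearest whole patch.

55

p* = h − e/c = 0.664 − 0.3190 = 0.3450.
Expected occupied patches = N × p* = 159 × 0.3450 = 54.86 ≈ 55.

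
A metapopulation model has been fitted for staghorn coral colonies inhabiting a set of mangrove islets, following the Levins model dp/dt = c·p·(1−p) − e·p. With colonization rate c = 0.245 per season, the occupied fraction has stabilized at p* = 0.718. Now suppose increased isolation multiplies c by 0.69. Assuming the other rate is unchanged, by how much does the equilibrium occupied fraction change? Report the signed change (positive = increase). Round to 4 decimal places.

-0.1267

Balance c(1−p*) = e gives e = 0.245×(1 − 0.71800) = 0.06909.
New p* = 1 − e/c = 1 − 0.06909/0.16905 = 0.59130.
Δp* = 0.59130 − 0.71800 = -0.12670.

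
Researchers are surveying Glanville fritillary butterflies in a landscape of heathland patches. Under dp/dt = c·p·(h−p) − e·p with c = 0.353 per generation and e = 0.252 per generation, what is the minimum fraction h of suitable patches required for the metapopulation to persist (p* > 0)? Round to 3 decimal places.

0.714

p* = h − e/c is positive only when h > e/c.
h_min = e/c = 0.252/0.353 = 0.7139.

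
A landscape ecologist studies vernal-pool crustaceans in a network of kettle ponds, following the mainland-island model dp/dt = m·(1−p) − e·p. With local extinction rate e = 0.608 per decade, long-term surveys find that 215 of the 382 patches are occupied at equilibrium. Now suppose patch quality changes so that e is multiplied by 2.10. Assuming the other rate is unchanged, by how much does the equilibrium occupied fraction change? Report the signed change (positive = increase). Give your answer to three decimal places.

-0.183

Observed p* = 215/382 = 0.56283.
Balance m(1−p*) = e·p* gives m = e·p*/(1−p*) = 0.608×0.56283/0.43717 = 0.78276.
New p* = m/(m+e) = 0.78276/(0.78276+1.27680) = 0.38006.
Δp* = 0.38006 − 0.56283 = -0.18277.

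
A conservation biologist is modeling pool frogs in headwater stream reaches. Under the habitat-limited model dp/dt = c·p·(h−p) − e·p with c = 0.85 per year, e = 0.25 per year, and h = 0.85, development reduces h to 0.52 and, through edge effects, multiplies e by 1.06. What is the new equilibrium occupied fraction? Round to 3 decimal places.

Before: p* = h − e/c = 0.85 − 0.25/0.85 = 0.85 − 0.2941 = 0.5559.
After: c = 0.85, e = 0.265, h = 0.52; p* = 0.52 − 0.265/0.85 = 0.2082.

0.208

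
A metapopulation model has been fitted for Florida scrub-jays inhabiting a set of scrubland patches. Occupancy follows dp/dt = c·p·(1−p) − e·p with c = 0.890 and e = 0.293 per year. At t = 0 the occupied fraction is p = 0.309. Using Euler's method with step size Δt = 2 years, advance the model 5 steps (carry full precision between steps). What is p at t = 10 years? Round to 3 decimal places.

0.671

Update rule: p ← p + [c·p·(1−p) − e·p]·Δt with Δt = 2.
step 1: Δp = +0.19899, p = 0.50799
step 2: Δp = +0.14720, p = 0.65519
step 3: Δp = +0.01818, p = 0.67338
step 4: Δp = -0.00311, p = 0.67027
step 5: Δp = +0.00061, p = 0.67089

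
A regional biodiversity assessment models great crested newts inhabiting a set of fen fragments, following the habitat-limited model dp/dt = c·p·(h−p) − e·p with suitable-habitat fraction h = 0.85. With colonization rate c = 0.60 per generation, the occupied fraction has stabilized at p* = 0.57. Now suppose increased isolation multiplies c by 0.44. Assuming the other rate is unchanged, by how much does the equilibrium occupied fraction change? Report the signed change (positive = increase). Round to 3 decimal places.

-0.356

Balance c(h−p*) = e gives e = 0.60×(0.85 − 0.57000) = 0.16800.
New p* = 0.85 − e/c = 0.85 − 0.16800/0.26400 = 0.21364.
Δp* = 0.21364 − 0.57000 = -0.35636.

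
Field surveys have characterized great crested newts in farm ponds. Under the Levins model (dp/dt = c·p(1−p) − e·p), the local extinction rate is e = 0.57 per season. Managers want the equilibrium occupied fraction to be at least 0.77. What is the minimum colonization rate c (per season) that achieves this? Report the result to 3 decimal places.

p* = 1 − e/c ≥ 0.77 requires e/c ≤ 0.2300, i.e. c ≥ e/0.2300.
c_min = 0.57/0.2300 = 2.4783.

2.478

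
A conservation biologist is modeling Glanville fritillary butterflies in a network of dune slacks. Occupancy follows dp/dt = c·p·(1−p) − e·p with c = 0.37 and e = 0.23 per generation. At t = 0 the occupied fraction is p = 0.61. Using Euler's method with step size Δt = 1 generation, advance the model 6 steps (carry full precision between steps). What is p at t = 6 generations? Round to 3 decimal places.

Update rule: p ← p + [c·p·(1−p) − e·p]·Δt with Δt = 1.
p: 0.61000 → 0.55772  (Δp = -0.05228)
p: 0.55772 → 0.52071  (Δp = -0.03701)
p: 0.52071 → 0.49329  (Δp = -0.02742)
p: 0.49329 → 0.47232  (Δp = -0.02097)
p: 0.47232 → 0.45590  (Δp = -0.01642)
p: 0.45590 → 0.44282  (Δp = -0.01308)

0.443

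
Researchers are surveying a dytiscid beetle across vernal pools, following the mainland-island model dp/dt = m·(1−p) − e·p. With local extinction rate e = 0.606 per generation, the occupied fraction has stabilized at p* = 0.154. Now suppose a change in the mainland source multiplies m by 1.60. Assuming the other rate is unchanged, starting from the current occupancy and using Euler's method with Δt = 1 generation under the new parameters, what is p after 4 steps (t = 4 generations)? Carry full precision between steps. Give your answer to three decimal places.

0.225

Balance m(1−p*) = e·p* gives m = e·p*/(1−p*) = 0.606×0.15400/0.84600 = 0.11031.
Starting from p₀ = 0.15400; update p ← p + (dp/dt)·Δt with the new parameters.
t = 1: p = 0.15400 + (+0.05599) = 0.20999
t = 2: p = 0.20999 + (+0.01218) = 0.22217
t = 3: p = 0.22217 + (+0.00265) = 0.22482
t = 4: p = 0.22482 + (+0.00058) = 0.22540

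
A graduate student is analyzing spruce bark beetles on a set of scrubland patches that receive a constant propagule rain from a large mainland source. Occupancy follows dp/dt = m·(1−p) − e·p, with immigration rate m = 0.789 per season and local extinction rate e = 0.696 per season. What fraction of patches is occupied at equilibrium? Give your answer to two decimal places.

0.53

At equilibrium the propagule rain into empty patches balances local extinction: m(1−p*) = e·p*.
p* = m/(m+e) = 0.789/(0.789+0.696) = 0.789/1.4850 = 0.5313.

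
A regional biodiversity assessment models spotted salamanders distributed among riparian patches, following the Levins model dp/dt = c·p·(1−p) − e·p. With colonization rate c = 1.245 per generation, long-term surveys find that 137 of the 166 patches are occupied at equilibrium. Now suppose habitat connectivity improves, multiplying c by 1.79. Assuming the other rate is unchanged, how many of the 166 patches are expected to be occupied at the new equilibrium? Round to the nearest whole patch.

150

Observed p* = 137/166 = 0.82530.
Balance c(1−p*) = e gives e = 1.245×(1 − 0.82530) = 0.21750.
New p* = 1 − e/c = 1 − 0.21750/2.22855 = 0.90240.
Expected occupied = 166 × 0.90240 = 149.80 ≈ 150.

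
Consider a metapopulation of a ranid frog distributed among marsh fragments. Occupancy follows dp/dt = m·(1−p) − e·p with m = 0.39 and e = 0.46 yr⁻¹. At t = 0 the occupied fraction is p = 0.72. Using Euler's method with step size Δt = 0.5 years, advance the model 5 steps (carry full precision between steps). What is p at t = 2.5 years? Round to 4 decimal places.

Update rule: p ← p + [m·(1−p) − e·p]·Δt with Δt = 0.5.
p: 0.72000 → 0.60900  (Δp = -0.11100)
p: 0.60900 → 0.54517  (Δp = -0.06382)
p: 0.54517 → 0.50848  (Δp = -0.03670)
p: 0.50848 → 0.48737  (Δp = -0.02110)
p: 0.48737 → 0.47524  (Δp = -0.01213)

0.4752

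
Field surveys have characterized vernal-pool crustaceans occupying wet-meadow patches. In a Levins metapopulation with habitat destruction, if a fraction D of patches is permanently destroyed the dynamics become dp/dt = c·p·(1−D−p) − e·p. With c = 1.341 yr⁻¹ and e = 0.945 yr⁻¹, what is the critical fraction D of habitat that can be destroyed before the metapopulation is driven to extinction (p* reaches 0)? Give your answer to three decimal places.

0.295

The nontrivial equilibrium is p* = (1−D) − e/c; extinction occurs when this hits zero.
So D_crit = 1 − e/c = 1 − 0.945/1.341 = 1 − 0.7047 = 0.2953.
Note this equals the original equilibrium occupancy — the Levins extinction-debt result.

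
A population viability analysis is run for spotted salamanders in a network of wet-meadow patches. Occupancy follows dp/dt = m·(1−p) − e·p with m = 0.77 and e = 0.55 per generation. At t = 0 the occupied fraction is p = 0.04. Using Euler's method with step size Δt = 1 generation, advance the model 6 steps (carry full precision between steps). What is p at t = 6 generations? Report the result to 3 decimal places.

Update rule: p ← p + [m·(1−p) − e·p]·Δt with Δt = 1.
  1  |  dp/dt·Δt = +0.717200  |  p_1 = 0.757200
  2  |  dp/dt·Δt = -0.229504  |  p_2 = 0.527696
  3  |  dp/dt·Δt = +0.073441  |  p_3 = 0.601137
  4  |  dp/dt·Δt = -0.023501  |  p_4 = 0.577636
  5  |  dp/dt·Δt = +0.007520  |  p_5 = 0.585156
  6  |  dp/dt·Δt = -0.002407  |  p_6 = 0.582750

0.583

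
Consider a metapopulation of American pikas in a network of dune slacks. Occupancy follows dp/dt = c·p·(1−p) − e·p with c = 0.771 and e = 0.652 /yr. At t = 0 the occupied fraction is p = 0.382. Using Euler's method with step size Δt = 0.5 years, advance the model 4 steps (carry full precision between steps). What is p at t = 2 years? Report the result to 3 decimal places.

Update rule: p ← p + [c·p·(1−p) − e·p]·Δt with Δt = 0.5.
step 1: Δp = -0.03352, p = 0.34848
step 2: Δp = -0.02608, p = 0.32240
step 3: Δp = -0.02089, p = 0.30151
step 4: Δp = -0.01711, p = 0.28440

0.284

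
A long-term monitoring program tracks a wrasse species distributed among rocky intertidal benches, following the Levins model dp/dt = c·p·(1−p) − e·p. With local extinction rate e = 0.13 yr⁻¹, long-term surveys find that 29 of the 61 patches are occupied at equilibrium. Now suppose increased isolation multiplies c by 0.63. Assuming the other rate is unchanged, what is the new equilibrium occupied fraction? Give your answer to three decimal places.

Observed p* = 29/61 = 0.47541.
Balance c(1−p*) = e gives c = e/(1 − 0.47541) = 0.13/0.52459 = 0.24781.
New p* = 1 − e/c = 1 − 0.13000/0.15612 = 0.16731.

0.167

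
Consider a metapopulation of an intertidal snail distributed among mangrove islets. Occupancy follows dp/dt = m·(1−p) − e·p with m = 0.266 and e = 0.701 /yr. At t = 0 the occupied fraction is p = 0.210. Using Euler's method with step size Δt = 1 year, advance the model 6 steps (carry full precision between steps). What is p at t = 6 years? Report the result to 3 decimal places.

0.275

Update rule: p ← p + [m·(1−p) − e·p]·Δt with Δt = 1.
p: 0.21000 → 0.27293  (Δp = +0.06293)
p: 0.27293 → 0.27501  (Δp = +0.00208)
p: 0.27501 → 0.27508  (Δp = +0.00007)
p: 0.27508 → 0.27508  (Δp = +0.00000)
p: 0.27508 → 0.27508  (Δp = +0.00000)
p: 0.27508 → 0.27508  (Δp = +0.00000)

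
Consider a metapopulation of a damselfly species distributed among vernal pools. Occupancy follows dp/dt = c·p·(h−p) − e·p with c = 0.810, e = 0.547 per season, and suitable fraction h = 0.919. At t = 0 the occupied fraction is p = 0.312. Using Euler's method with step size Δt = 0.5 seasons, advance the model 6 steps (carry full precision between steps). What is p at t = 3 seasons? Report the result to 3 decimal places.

0.276

Update rule: p ← p + [c·p·(h−p) − e·p]·Δt with Δt = 0.5.
p: 0.31200 → 0.30337  (Δp = -0.00863)
p: 0.30337 → 0.29604  (Δp = -0.00733)
p: 0.29604 → 0.28976  (Δp = -0.00628)
p: 0.28976 → 0.28435  (Δp = -0.00541)
p: 0.28435 → 0.27967  (Δp = -0.00468)
p: 0.27967 → 0.27560  (Δp = -0.00408)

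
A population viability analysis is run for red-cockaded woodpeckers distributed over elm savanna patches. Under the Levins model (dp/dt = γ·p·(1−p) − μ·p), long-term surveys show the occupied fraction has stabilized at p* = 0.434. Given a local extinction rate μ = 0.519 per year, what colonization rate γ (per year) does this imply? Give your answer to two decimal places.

0.92

At equilibrium γ(1−p*) = μ, so γ = μ/(1−p*).
γ = 0.519/(1 − 0.434) = 0.519/0.5660 = 0.9170.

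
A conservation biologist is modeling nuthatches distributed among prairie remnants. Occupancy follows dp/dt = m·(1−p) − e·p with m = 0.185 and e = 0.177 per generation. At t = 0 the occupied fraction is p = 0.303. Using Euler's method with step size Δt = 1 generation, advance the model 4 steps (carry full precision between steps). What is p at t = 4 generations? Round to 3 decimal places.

0.477

Update rule: p ← p + [m·(1−p) − e·p]·Δt with Δt = 1.
  1  |  dp/dt·Δt = +0.075314  |  p_1 = 0.378314
  2  |  dp/dt·Δt = +0.048050  |  p_2 = 0.426364
  3  |  dp/dt·Δt = +0.030656  |  p_3 = 0.457020
  4  |  dp/dt·Δt = +0.019559  |  p_4 = 0.476579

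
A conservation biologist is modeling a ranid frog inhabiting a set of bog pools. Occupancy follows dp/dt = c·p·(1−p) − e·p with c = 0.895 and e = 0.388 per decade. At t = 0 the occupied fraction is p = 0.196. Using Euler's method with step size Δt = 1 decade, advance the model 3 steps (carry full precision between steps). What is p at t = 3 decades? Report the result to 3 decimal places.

Update rule: p ← p + [c·p·(1−p) − e·p]·Δt with Δt = 1.
t = 1: p = 0.19600 + (+0.06499) = 0.26099
t = 2: p = 0.26099 + (+0.07136) = 0.33235
t = 3: p = 0.33235 + (+0.06964) = 0.40199

0.402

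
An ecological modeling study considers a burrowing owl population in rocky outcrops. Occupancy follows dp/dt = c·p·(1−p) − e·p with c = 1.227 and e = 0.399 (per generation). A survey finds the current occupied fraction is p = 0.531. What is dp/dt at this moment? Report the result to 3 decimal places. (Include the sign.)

0.094

Colonization term: c·p·(1−p) = 1.227×0.531×0.4690 = 0.30557.
Extinction term: e·p = 0.21187.
dp/dt = 0.30557 − 0.21187 = 0.09370.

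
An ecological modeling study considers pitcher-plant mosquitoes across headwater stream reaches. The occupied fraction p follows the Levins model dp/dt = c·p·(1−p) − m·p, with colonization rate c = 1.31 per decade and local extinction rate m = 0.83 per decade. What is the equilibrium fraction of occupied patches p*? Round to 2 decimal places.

At equilibrium, colonization balances extinction: c·p*·(1−p*) = m·p*.
So p* = 1 − m/c = 1 − 0.83/1.31 = 1 − 0.6336 = 0.3664.

0.37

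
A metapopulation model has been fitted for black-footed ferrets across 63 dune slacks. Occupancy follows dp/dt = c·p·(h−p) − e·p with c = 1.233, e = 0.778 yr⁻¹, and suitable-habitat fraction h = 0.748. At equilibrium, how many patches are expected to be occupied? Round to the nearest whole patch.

7

p* = h − e/c = 0.748 − 0.6310 = 0.1170.
Expected occupied patches = N × p* = 63 × 0.1170 = 7.37 ≈ 7.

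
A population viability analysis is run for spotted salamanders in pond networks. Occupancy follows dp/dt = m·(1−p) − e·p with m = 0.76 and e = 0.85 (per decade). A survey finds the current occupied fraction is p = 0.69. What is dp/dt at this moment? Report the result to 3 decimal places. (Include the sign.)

-0.351

Colonization term: m·(1−p) = 0.76×0.3100 = 0.23560.
Extinction term: e·p = 0.58650.
dp/dt = 0.23560 − 0.58650 = -0.35090.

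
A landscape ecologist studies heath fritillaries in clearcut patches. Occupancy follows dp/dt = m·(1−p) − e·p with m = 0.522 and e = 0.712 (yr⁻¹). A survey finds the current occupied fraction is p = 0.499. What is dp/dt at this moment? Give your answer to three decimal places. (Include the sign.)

Colonization term: m·(1−p) = 0.522×0.5010 = 0.26152.
Extinction term: e·p = 0.35529.
dp/dt = 0.26152 − 0.35529 = -0.09377.

-0.094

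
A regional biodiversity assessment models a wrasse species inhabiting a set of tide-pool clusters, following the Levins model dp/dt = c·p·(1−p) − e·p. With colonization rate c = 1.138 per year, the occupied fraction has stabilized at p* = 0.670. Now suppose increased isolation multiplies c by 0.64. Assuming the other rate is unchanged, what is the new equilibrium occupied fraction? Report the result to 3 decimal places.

Balance c(1−p*) = e gives e = 1.138×(1 − 0.67000) = 0.37554.
New p* = 1 − e/c = 1 − 0.37554/0.72832 = 0.48438.

0.484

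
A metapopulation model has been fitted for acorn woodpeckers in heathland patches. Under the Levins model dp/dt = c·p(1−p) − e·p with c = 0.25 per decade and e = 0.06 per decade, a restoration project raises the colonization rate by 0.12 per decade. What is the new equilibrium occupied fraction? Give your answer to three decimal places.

0.838

Before: p* = 1 − 0.06/0.25 = 0.7600.
After the change, c = 0.37, e = 0.06, so p* = 1 − 0.06/0.37 = 0.8378.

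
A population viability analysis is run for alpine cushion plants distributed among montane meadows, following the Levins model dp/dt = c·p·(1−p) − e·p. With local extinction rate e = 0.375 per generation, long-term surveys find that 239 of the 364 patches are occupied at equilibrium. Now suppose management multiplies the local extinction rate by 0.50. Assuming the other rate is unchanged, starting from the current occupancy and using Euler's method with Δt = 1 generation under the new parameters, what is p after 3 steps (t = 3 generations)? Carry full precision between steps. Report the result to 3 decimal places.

Observed p* = 239/364 = 0.65659.
Balance c(1−p*) = e gives c = e/(1 − 0.65659) = 0.375/0.34341 = 1.09200.
Starting from p₀ = 0.65659; update p ← p + (dp/dt)·Δt with the new parameters.
p: 0.65659 → 0.77970  (Δp = +0.12311)
p: 0.77970 → 0.82108  (Δp = +0.04137)
p: 0.82108 → 0.82755  (Δp = +0.00647)

0.828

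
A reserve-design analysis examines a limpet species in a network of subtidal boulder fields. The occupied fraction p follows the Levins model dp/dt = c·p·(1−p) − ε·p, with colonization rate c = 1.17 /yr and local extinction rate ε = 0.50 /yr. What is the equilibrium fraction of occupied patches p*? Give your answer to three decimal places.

Setting dp/dt = 0 and dividing through by p* gives c·(1−p*) = ε.
So p* = 1 − ε/c = 1 − 0.50/1.17 = 1 − 0.4274 = 0.5726.

0.573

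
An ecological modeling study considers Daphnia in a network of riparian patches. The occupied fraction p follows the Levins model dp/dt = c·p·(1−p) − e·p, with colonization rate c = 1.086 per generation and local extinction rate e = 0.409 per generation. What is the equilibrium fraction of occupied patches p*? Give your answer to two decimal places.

Setting dp/dt = 0 and dividing through by p* gives c·(1−p*) = e.
So p* = 1 − e/c = 1 − 0.409/1.086 = 1 − 0.3766 = 0.6234.

0.62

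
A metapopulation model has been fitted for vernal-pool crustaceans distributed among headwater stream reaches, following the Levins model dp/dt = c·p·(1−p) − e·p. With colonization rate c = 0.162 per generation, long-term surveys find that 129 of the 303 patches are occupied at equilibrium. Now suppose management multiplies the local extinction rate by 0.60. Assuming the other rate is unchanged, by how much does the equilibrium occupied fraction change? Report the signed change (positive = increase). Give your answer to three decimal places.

0.230

Observed p* = 129/303 = 0.42574.
Balance c(1−p*) = e gives e = 0.162×(1 − 0.42574) = 0.09303.
New p* = 1 − e/c = 1 − 0.05582/0.16200 = 0.65543.
Δp* = 0.65543 − 0.42574 = +0.22969.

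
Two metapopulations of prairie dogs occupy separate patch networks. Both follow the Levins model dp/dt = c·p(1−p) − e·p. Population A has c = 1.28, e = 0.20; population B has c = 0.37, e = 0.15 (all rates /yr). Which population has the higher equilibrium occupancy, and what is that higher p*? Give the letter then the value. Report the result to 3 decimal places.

A, 0.844

A: p*_A = 1 − 0.20/1.28 = 0.8438.
B: p*_B = 1 − 0.15/0.37 = 0.5946.
A is higher at 0.8438.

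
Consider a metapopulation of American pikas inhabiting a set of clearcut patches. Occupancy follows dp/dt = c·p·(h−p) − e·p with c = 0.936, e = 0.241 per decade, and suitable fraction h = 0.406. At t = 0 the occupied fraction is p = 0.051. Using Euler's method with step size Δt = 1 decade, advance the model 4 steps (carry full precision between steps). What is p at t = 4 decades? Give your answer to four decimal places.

Update rule: p ← p + [c·p·(h−p) − e·p]·Δt with Δt = 1.
p: 0.05100 → 0.05566  (Δp = +0.00466)
p: 0.05566 → 0.06049  (Δp = +0.00484)
p: 0.06049 → 0.06548  (Δp = +0.00498)
p: 0.06548 → 0.07057  (Δp = +0.00509)

0.0706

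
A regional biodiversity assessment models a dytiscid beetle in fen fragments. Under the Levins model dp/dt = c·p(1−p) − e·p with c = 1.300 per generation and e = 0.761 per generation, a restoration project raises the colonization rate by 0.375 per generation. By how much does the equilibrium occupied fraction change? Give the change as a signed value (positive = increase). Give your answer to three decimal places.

Before: p* = 1 − 0.761/1.300 = 0.4146.
After the change, c = 1.675, e = 0.761, so p* = 1 − 0.761/1.675 = 0.5457.
Δp* = 0.5457 − 0.4146 = +0.1311.

0.131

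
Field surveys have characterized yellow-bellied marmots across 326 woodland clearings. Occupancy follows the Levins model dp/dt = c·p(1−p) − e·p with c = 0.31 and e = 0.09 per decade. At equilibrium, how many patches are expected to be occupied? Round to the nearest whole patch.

231

p* = 1 − e/c = 1 − 0.09/0.31 = 0.7097.
Expected occupied patches = N × p* = 326 × 0.7097 = 231.35 ≈ 231.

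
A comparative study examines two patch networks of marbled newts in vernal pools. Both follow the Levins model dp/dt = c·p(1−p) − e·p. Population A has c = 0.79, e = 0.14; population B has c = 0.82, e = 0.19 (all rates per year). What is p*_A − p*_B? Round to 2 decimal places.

A: p*_A = 1 − 0.14/0.79 = 0.8228.
B: p*_B = 1 − 0.19/0.82 = 0.7683.
p*_A − p*_B = 0.8228 − 0.7683 = 0.0545.

0.05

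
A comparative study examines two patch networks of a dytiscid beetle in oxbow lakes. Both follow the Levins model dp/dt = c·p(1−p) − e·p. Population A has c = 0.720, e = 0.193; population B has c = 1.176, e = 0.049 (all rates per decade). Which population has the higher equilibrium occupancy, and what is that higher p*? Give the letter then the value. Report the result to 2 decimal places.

A: p*_A = 1 − 0.193/0.720 = 0.7319.
B: p*_B = 1 − 0.049/1.176 = 0.9583.
B is higher at 0.9583.

B, 0.96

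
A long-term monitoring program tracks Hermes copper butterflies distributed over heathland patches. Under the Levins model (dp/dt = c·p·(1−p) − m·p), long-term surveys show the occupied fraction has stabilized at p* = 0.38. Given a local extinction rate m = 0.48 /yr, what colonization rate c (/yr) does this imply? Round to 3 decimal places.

At equilibrium c(1−p*) = m, so c = m/(1−p*).
c = 0.48/(1 − 0.38) = 0.48/0.6200 = 0.7742.

0.774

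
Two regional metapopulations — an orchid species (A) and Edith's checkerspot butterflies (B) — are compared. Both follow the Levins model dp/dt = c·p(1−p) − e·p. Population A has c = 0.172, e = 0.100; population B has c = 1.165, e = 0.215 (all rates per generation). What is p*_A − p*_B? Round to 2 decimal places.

A: p*_A = 1 − 0.100/0.172 = 0.4186.
B: p*_B = 1 − 0.215/1.165 = 0.8155.
p*_A − p*_B = 0.4186 − 0.8155 = -0.3968.

-0.40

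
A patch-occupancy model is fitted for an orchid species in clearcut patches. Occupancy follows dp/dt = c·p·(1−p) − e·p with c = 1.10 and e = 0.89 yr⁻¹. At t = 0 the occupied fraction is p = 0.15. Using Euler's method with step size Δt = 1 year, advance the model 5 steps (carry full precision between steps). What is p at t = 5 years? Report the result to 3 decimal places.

Update rule: p ← p + [c·p·(1−p) − e·p]·Δt with Δt = 1.
  1  |  dp/dt·Δt = +0.006750  |  p_1 = 0.156750
  2  |  dp/dt·Δt = +0.005890  |  p_2 = 0.162640
  3  |  dp/dt·Δt = +0.005057  |  p_3 = 0.167697
  4  |  dp/dt·Δt = +0.004282  |  p_4 = 0.171979
  5  |  dp/dt·Δt = +0.003581  |  p_5 = 0.175560

0.176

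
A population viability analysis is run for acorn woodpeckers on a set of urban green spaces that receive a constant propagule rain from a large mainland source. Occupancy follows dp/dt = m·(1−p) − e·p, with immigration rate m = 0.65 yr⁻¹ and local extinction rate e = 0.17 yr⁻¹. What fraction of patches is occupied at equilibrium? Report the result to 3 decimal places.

0.793

Setting dp/dt = 0: m − m·p* = e·p*, so m = (m+e)·p*.
p* = m/(m+e) = 0.65/(0.65+0.17) = 0.65/0.8200 = 0.7927.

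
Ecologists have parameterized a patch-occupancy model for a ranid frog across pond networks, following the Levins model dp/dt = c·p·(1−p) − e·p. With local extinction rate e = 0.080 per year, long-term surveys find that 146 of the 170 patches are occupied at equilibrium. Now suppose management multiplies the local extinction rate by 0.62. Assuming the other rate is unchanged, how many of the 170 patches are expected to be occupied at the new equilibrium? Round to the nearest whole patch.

Observed p* = 146/170 = 0.85882.
Balance c(1−p*) = e gives c = e/(1 − 0.85882) = 0.080/0.14118 = 0.56665.
New p* = 1 − e/c = 1 − 0.04960/0.56665 = 0.91247.
Expected occupied = 170 × 0.91247 = 155.12 ≈ 155.

155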